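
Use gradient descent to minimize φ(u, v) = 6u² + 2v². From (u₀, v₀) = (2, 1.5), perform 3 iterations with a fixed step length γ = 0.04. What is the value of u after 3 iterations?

0.281216

∇φ = (12u, 4v)
(u₁, v₁) = (2, 1.5) − 0.04·(24, 6) = (1.04, 1.26)
(u₂, v₂) = (1.04, 1.26) − 0.04·(12.48, 5.04) = (0.5408, 1.0584)
(u₃, v₃) = (0.5408, 1.0584) − 0.04·(6.4896, 4.2336) = (0.281216, 0.889056)
u = 0.281216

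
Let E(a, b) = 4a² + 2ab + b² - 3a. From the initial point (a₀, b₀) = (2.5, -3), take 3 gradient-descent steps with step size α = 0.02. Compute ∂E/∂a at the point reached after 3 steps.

6.663616

∇E = (8a + 2b - 3, 2a + 2b)
Step 1: at (2.5, -3), ∇E = (11, -1) → (2.5, -3) − 0.02·(11, -1) = (2.28, -2.98)
Step 2: at (2.28, -2.98), ∇E = (9.28, -1.4) → (2.28, -2.98) − 0.02·(9.28, -1.4) = (2.0944, -2.952)
Step 3: at (2.0944, -2.952), ∇E = (7.8512, -1.7152) → (2.0944, -2.952) − 0.02·(7.8512, -1.7152) = (1.937376, -2.917696)
∂E/∂a at (1.937376, -2.917696) = 6.663616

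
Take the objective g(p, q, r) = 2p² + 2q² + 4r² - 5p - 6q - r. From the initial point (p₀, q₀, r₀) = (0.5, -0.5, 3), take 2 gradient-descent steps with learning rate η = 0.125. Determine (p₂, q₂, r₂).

(1.0625, 1, 0.125)

∇g = (4p - 5, 4q - 6, 8r - 1)
(p₁, q₁, r₁) = (0.5, -0.5, 3) − 0.125·(-3, -8, 23) = (0.875, 0.5, 0.125)
(p₂, q₂, r₂) = (0.875, 0.5, 0.125) − 0.125·(-1.5, -4, 0) = (1.0625, 1, 0.125)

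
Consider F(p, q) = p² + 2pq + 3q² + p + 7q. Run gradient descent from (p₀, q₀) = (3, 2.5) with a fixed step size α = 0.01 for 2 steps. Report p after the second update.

∇F = (2p + 2q + 1, 2p + 6q + 7)
Step 1: at (3, 2.5), ∇F = (12, 28) → (3, 2.5) − 0.01·(12, 28) = (2.88, 2.22)
Step 2: at (2.88, 2.22), ∇F = (11.2, 26.08) → (2.88, 2.22) − 0.01·(11.2, 26.08) = (2.768, 1.9592)
p = 2.768

2.768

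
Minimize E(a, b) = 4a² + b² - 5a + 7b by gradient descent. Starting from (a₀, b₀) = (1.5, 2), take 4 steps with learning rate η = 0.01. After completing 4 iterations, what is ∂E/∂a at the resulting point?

5.01475072

∇E = (8a - 5, 2b + 7)
(a₁, b₁) = (1.5, 2) − 0.01·(7, 11) = (1.43, 1.89)
(a₂, b₂) = (1.43, 1.89) − 0.01·(6.44, 10.78) = (1.3656, 1.7822)
(a₃, b₃) = (1.3656, 1.7822) − 0.01·(5.9248, 10.5644) = (1.306352, 1.676556)
(a₄, b₄) = (1.306352, 1.676556) − 0.01·(5.450816, 10.353112) = (1.25184384, 1.57302488)
∂E/∂a at (1.25184384, 1.57302488) = 5.01475072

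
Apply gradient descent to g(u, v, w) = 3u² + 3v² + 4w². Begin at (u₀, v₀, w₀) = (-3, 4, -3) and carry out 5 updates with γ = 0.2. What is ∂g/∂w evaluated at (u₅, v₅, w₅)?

∇g = (6u, 6v, 8w)
Step 1: at (-3, 4, -3), ∇g = (-18, 24, -24) → (-3, 4, -3) − 0.2·(-18, 24, -24) = (0.6, -0.8, 1.8)
Step 2: at (0.6, -0.8, 1.8), ∇g = (3.6, -4.8, 14.4) → (0.6, -0.8, 1.8) − 0.2·(3.6, -4.8, 14.4) = (-0.12, 0.16, -1.08)
Step 3: at (-0.12, 0.16, -1.08), ∇g = (-0.72, 0.96, -8.64) → (-0.12, 0.16, -1.08) − 0.2·(-0.72, 0.96, -8.64) = (0.024, -0.032, 0.648)
Step 4: at (0.024, -0.032, 0.648), ∇g = (0.144, -0.192, 5.184) → (0.024, -0.032, 0.648) − 0.2·(0.144, -0.192, 5.184) = (-0.0048, 0.0064, -0.3888)
Step 5: at (-0.0048, 0.0064, -0.3888), ∇g = (-0.0288, 0.0384, -3.1104) → (-0.0048, 0.0064, -0.3888) − 0.2·(-0.0288, 0.0384, -3.1104) = (0.00096, -0.00128, 0.23328)
∂g/∂w at (0.00096, -0.00128, 0.23328) = 1.86624

1.86624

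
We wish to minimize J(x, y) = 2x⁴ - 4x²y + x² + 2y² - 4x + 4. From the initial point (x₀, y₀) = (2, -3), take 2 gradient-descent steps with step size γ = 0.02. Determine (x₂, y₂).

(-0.05449216, -2.240192)

∇J = (8x³ - 8xy + 2x - 4, -4x² + 4y)
Step 1: at (2, -3), ∇J = (112, -28) → (2, -3) − 0.02·(112, -28) = (-0.24, -2.44)
Step 2: at (-0.24, -2.44), ∇J = (-9.275392, -9.9904) → (-0.24, -2.44) − 0.02·(-9.275392, -9.9904) = (-0.05449216, -2.240192)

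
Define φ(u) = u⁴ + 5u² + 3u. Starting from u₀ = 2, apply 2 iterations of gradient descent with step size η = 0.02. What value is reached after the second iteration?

φ′(u) = 4u³ + 10u + 3
u₁ = 2 − 0.02·55 = 0.9
u₂ = 0.9 − 0.02·14.916 = 0.60168

0.60168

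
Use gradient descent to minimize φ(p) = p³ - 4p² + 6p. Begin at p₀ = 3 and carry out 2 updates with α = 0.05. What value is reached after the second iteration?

φ′(p) = 3p² - 8p + 6
p₁ = 3 − 0.05·9 = 2.55
p₂ = 2.55 − 0.05·5.1075 = 2.294625

2.294625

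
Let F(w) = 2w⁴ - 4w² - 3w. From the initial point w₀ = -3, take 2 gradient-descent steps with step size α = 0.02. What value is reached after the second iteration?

F′(w) = 8w³ - 8w - 3
Step 1: F′(-3) = -195; w₁ = -3 − 0.02·(-195) = 0.9
Step 2: F′(0.9) = -4.368; w₂ = 0.9 − 0.02·(-4.368) = 0.98736

0.98736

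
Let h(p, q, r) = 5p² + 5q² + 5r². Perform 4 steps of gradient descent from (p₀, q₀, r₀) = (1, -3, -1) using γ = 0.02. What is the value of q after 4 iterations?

∇h = (10p, 10q, 10r)
(p₁, q₁, r₁) = (1, -3, -1) − 0.02·(10, -30, -10) = (0.8, -2.4, -0.8)
(p₂, q₂, r₂) = (0.8, -2.4, -0.8) − 0.02·(8, -24, -8) = (0.64, -1.92, -0.64)
(p₃, q₃, r₃) = (0.64, -1.92, -0.64) − 0.02·(6.4, -19.2, -6.4) = (0.512, -1.536, -0.512)
(p₄, q₄, r₄) = (0.512, -1.536, -0.512) − 0.02·(5.12, -15.36, -5.12) = (0.4096, -1.2288, -0.4096)
q = -1.2288

-1.2288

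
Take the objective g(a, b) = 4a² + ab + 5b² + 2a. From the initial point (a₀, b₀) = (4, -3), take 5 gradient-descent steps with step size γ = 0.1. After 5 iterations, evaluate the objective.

-0.2530985368

∇g = (8a + b + 2, a + 10b)
(a₁, b₁) = (4, -3) − 0.1·(31, -26) = (0.9, -0.4)
(a₂, b₂) = (0.9, -0.4) − 0.1·(8.8, -3.1) = (0.02, -0.09)
(a₃, b₃) = (0.02, -0.09) − 0.1·(2.07, -0.88) = (-0.187, -0.002)
(a₄, b₄) = (-0.187, -0.002) − 0.1·(0.502, -0.207) = (-0.2372, 0.0187)
(a₅, b₅) = (-0.2372, 0.0187) − 0.1·(0.1211, -0.0502) = (-0.24931, 0.02372)
g(-0.24931, 0.02372) = -0.2530985368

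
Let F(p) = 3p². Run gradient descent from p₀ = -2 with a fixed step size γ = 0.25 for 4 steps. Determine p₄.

-0.125

F′(p) = 6p
Step 1: F′(-2) = -12; p₁ = -2 − 0.25·(-12) = 1
Step 2: F′(1) = 6; p₂ = 1 − 0.25·6 = -0.5
Step 3: F′(-0.5) = -3; p₃ = -0.5 − 0.25·(-3) = 0.25
Step 4: F′(0.25) = 1.5; p₄ = 0.25 − 0.25·1.5 = -0.125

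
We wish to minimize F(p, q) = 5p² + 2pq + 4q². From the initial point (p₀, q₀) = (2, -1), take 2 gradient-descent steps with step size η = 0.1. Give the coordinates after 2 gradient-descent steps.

∇F = (10p + 2q, 2p + 8q)
Step 1: at (2, -1), ∇F = (18, -4) → (2, -1) − 0.1·(18, -4) = (0.2, -0.6)
Step 2: at (0.2, -0.6), ∇F = (0.8, -4.4) → (0.2, -0.6) − 0.1·(0.8, -4.4) = (0.12, -0.16)

(0.12, -0.16)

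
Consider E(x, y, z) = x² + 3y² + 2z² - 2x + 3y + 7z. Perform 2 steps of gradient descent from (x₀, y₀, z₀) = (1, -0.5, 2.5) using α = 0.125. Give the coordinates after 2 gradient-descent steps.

∇E = (2x - 2, 6y + 3, 4z + 7)
(x₁, y₁, z₁) = (1, -0.5, 2.5) − 0.125·(0, 0, 17) = (1, -0.5, 0.375)
(x₂, y₂, z₂) = (1, -0.5, 0.375) − 0.125·(0, 0, 8.5) = (1, -0.5, -0.6875)

(1, -0.5, -0.6875)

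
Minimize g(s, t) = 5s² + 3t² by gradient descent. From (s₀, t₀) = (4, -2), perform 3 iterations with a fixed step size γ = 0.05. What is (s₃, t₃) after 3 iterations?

∇g = (10s, 6t)
Step 1: at (4, -2), ∇g = (40, -12) → (4, -2) − 0.05·(40, -12) = (2, -1.4)
Step 2: at (2, -1.4), ∇g = (20, -8.4) → (2, -1.4) − 0.05·(20, -8.4) = (1, -0.98)
Step 3: at (1, -0.98), ∇g = (10, -5.88) → (1, -0.98) − 0.05·(10, -5.88) = (0.5, -0.686)

(0.5, -0.686)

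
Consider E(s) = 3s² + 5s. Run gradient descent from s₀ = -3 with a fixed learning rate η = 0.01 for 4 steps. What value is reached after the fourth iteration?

-2.52495608

E′(s) = 6s + 5
s₁ = -3 − 0.01·(-13) = -2.87
s₂ = -2.87 − 0.01·(-12.22) = -2.7478
s₃ = -2.7478 − 0.01·(-11.4868) = -2.632932
s₄ = -2.632932 − 0.01·(-10.797592) = -2.52495608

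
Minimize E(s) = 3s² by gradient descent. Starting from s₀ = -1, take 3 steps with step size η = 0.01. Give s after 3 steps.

E′(s) = 6s
s₁ = -1 − 0.01·(-6) = -0.94
s₂ = -0.94 − 0.01·(-5.64) = -0.8836
s₃ = -0.8836 − 0.01·(-5.3016) = -0.830584

-0.830584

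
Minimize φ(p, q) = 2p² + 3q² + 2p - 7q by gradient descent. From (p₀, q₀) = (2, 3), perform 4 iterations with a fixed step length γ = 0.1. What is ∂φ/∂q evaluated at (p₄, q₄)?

0.2816

∇φ = (4p + 2, 6q - 7)
Step 1: at (2, 3), ∇φ = (10, 11) → (2, 3) − 0.1·(10, 11) = (1, 1.9)
Step 2: at (1, 1.9), ∇φ = (6, 4.4) → (1, 1.9) − 0.1·(6, 4.4) = (0.4, 1.46)
Step 3: at (0.4, 1.46), ∇φ = (3.6, 1.76) → (0.4, 1.46) − 0.1·(3.6, 1.76) = (0.04, 1.284)
Step 4: at (0.04, 1.284), ∇φ = (2.16, 0.704) → (0.04, 1.284) − 0.1·(2.16, 0.704) = (-0.176, 1.2136)
∂φ/∂q at (-0.176, 1.2136) = 0.2816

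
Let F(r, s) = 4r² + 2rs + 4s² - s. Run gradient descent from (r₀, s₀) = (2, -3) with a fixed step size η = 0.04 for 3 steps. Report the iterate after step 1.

∇F = (8r + 2s, 2r + 8s - 1)
Step 1: at (2, -3), ∇F = (10, -21) → (2, -3) − 0.04·(10, -21) = (1.6, -2.16)

(1.6, -2.16)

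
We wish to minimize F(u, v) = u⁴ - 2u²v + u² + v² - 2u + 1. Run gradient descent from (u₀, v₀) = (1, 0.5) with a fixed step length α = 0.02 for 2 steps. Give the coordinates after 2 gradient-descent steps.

∇F = (4u³ - 4uv + 2u - 2, -2u² + 2v)
(u₁, v₁) = (1, 0.5) − 0.02·(2, -1) = (0.96, 0.52)
(u₂, v₂) = (0.96, 0.52) − 0.02·(1.462144, -0.8032) = (0.93075712, 0.536064)

(0.93075712, 0.536064)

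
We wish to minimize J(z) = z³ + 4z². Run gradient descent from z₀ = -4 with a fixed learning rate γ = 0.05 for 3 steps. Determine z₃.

J′(z) = 3z² + 8z
z₁ = -4 − 0.05·16 = -4.8
z₂ = -4.8 − 0.05·30.72 = -6.336
z₃ = -6.336 − 0.05·69.746688 = -9.8233344

-9.8233344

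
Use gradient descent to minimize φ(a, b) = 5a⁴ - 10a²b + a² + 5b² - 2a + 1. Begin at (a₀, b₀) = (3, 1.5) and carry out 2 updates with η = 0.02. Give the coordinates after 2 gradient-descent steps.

∇φ = (20a³ - 20ab + 2a - 2, -10a² + 10b)
Step 1: at (3, 1.5), ∇φ = (454, -75) → (3, 1.5) − 0.02·(454, -75) = (-6.08, 3)
Step 2: at (-6.08, 3), ∇φ = (-4144.47424, -339.664) → (-6.08, 3) − 0.02·(-4144.47424, -339.664) = (76.8094848, 9.79328)

(76.8094848, 9.79328)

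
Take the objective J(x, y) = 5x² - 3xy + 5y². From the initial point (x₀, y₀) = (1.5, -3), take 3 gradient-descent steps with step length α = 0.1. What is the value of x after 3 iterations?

-0.081

∇J = (10x - 3y, -3x + 10y)
Step 1: at (1.5, -3), ∇J = (24, -34.5) → (1.5, -3) − 0.1·(24, -34.5) = (-0.9, 0.45)
Step 2: at (-0.9, 0.45), ∇J = (-10.35, 7.2) → (-0.9, 0.45) − 0.1·(-10.35, 7.2) = (0.135, -0.27)
Step 3: at (0.135, -0.27), ∇J = (2.16, -3.105) → (0.135, -0.27) − 0.1·(2.16, -3.105) = (-0.081, 0.0405)
x = -0.081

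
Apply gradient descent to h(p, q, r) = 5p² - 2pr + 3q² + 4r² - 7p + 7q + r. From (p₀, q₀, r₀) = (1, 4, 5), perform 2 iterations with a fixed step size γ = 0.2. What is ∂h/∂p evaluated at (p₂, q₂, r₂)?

∇h = (10p - 2r - 7, 6q + 7, -2p + 8r + 1)
Step 1: at (1, 4, 5), ∇h = (-7, 31, 39) → (1, 4, 5) − 0.2·(-7, 31, 39) = (2.4, -2.2, -2.8)
Step 2: at (2.4, -2.2, -2.8), ∇h = (22.6, -6.2, -26.2) → (2.4, -2.2, -2.8) − 0.2·(22.6, -6.2, -26.2) = (-2.12, -0.96, 2.44)
∂h/∂p at (-2.12, -0.96, 2.44) = -33.08

-33.08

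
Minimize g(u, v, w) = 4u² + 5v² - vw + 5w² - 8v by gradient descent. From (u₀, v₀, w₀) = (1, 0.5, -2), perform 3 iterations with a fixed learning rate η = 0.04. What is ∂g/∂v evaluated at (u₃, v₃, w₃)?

∇g = (8u, 10v - w - 8, -v + 10w)
(u₁, v₁, w₁) = (1, 0.5, -2) − 0.04·(8, -1, -20.5) = (0.68, 0.54, -1.18)
(u₂, v₂, w₂) = (0.68, 0.54, -1.18) − 0.04·(5.44, -1.42, -12.34) = (0.4624, 0.5968, -0.6864)
(u₃, v₃, w₃) = (0.4624, 0.5968, -0.6864) − 0.04·(3.6992, -1.3456, -7.4608) = (0.314432, 0.650624, -0.387968)
∂g/∂v at (0.314432, 0.650624, -0.387968) = -1.105792

-1.105792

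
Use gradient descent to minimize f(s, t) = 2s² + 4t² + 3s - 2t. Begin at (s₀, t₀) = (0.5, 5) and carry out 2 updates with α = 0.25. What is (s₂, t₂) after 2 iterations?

∇f = (4s + 3, 8t - 2)
(s₁, t₁) = (0.5, 5) − 0.25·(5, 38) = (-0.75, -4.5)
(s₂, t₂) = (-0.75, -4.5) − 0.25·(0, -38) = (-0.75, 5)

(-0.75, 5)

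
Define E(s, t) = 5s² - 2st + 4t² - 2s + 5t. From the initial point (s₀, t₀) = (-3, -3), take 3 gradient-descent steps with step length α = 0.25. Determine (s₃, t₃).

∇E = (10s - 2t - 2, -2s + 8t + 5)
(s₁, t₁) = (-3, -3) − 0.25·(-26, -13) = (3.5, 0.25)
(s₂, t₂) = (3.5, 0.25) − 0.25·(32.5, 0) = (-4.625, 0.25)
(s₃, t₃) = (-4.625, 0.25) − 0.25·(-48.75, 16.25) = (7.5625, -3.8125)

(7.5625, -3.8125)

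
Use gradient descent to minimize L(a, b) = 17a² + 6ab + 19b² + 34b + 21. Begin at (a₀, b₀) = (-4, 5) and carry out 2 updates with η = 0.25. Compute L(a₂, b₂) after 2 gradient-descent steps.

∇L = (34a + 6b, 6a + 38b + 34)
(a₁, b₁) = (-4, 5) − 0.25·(-106, 200) = (22.5, -45)
(a₂, b₂) = (22.5, -45) − 0.25·(495, -1541) = (-101.25, 340.25)
L(-101.25, 340.25) = 2178795.375

2178795.375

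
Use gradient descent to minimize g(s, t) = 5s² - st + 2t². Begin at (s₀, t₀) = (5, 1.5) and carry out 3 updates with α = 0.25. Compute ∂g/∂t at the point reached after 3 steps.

∇g = (10s - t, -s + 4t)
Step 1: at (5, 1.5), ∇g = (48.5, 1) → (5, 1.5) − 0.25·(48.5, 1) = (-7.125, 1.25)
Step 2: at (-7.125, 1.25), ∇g = (-72.5, 12.125) → (-7.125, 1.25) − 0.25·(-72.5, 12.125) = (11, -1.78125)
Step 3: at (11, -1.78125), ∇g = (111.78125, -18.125) → (11, -1.78125) − 0.25·(111.78125, -18.125) = (-16.9453125, 2.75)
∂g/∂t at (-16.9453125, 2.75) = 27.9453125

27.9453125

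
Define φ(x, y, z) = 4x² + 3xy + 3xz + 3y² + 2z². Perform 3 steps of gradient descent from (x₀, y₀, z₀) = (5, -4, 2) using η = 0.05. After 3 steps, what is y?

∇φ = (8x + 3y + 3z, 3x + 6y, 3x + 4z)
Step 1: at (5, -4, 2), ∇φ = (34, -9, 23) → (5, -4, 2) − 0.05·(34, -9, 23) = (3.3, -3.55, 0.85)
Step 2: at (3.3, -3.55, 0.85), ∇φ = (18.3, -11.4, 13.3) → (3.3, -3.55, 0.85) − 0.05·(18.3, -11.4, 13.3) = (2.385, -2.98, 0.185)
Step 3: at (2.385, -2.98, 0.185), ∇φ = (10.695, -10.725, 7.895) → (2.385, -2.98, 0.185) − 0.05·(10.695, -10.725, 7.895) = (1.85025, -2.44375, -0.20975)
y = -2.44375

-2.44375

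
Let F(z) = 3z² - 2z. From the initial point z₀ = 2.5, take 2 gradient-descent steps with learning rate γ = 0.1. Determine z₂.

0.68

F′(z) = 6z - 2
z₁ = 2.5 − 0.1·13 = 1.2
z₂ = 1.2 − 0.1·5.2 = 0.68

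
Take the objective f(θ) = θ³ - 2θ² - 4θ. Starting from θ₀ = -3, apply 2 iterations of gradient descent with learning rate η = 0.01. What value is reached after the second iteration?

-3.780675

f′(θ) = 3θ² - 4θ - 4
θ₁ = -3 − 0.01·35 = -3.35
θ₂ = -3.35 − 0.01·43.0675 = -3.780675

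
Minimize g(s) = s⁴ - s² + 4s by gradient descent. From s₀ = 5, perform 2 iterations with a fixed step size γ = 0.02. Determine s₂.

g′(s) = 4s³ - 2s + 4
Step 1: g′(5) = 494; s₁ = 5 − 0.02·494 = -4.88
Step 2: g′(-4.88) = -451.097088; s₂ = -4.88 − 0.02·(-451.097088) = 4.14194176

4.14194176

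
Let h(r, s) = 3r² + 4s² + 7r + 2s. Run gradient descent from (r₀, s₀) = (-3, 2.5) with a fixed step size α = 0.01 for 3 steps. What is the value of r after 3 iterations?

∇h = (6r + 7, 8s + 2)
Step 1: at (-3, 2.5), ∇h = (-11, 22) → (-3, 2.5) − 0.01·(-11, 22) = (-2.89, 2.28)
Step 2: at (-2.89, 2.28), ∇h = (-10.34, 20.24) → (-2.89, 2.28) − 0.01·(-10.34, 20.24) = (-2.7866, 2.0776)
Step 3: at (-2.7866, 2.0776), ∇h = (-9.7196, 18.6208) → (-2.7866, 2.0776) − 0.01·(-9.7196, 18.6208) = (-2.689404, 1.891392)
r = -2.689404

-2.689404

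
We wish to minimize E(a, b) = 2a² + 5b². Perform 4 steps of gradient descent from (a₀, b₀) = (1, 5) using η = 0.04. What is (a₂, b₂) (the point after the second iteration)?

(0.7056, 1.8)

∇E = (4a, 10b)
(a₁, b₁) = (1, 5) − 0.04·(4, 50) = (0.84, 3)
(a₂, b₂) = (0.84, 3) − 0.04·(3.36, 30) = (0.7056, 1.8)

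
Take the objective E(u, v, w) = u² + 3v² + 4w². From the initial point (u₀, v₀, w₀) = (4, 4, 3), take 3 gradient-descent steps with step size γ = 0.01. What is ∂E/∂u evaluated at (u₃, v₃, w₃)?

7.529536

∇E = (2u, 6v, 8w)
Step 1: at (4, 4, 3), ∇E = (8, 24, 24) → (4, 4, 3) − 0.01·(8, 24, 24) = (3.92, 3.76, 2.76)
Step 2: at (3.92, 3.76, 2.76), ∇E = (7.84, 22.56, 22.08) → (3.92, 3.76, 2.76) − 0.01·(7.84, 22.56, 22.08) = (3.8416, 3.5344, 2.5392)
Step 3: at (3.8416, 3.5344, 2.5392), ∇E = (7.6832, 21.2064, 20.3136) → (3.8416, 3.5344, 2.5392) − 0.01·(7.6832, 21.2064, 20.3136) = (3.764768, 3.322336, 2.336064)
∂E/∂u at (3.764768, 3.322336, 2.336064) = 7.529536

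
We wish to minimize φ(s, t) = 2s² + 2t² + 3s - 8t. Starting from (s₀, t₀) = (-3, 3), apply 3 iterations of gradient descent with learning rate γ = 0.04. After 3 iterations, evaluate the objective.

-4.865511366656

∇φ = (4s + 3, 4t - 8)
(s₁, t₁) = (-3, 3) − 0.04·(-9, 4) = (-2.64, 2.84)
(s₂, t₂) = (-2.64, 2.84) − 0.04·(-7.56, 3.36) = (-2.3376, 2.7056)
(s₃, t₃) = (-2.3376, 2.7056) − 0.04·(-6.3504, 2.8224) = (-2.083584, 2.592704)
φ(-2.083584, 2.592704) = -4.865511366656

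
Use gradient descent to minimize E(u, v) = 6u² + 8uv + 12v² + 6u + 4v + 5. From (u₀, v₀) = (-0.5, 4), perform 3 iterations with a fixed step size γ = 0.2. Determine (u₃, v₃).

(-155.892, -311.648)

∇E = (12u + 8v + 6, 8u + 24v + 4)
Step 1: at (-0.5, 4), ∇E = (32, 96) → (-0.5, 4) − 0.2·(32, 96) = (-6.9, -15.2)
Step 2: at (-6.9, -15.2), ∇E = (-198.4, -416) → (-6.9, -15.2) − 0.2·(-198.4, -416) = (32.78, 68)
Step 3: at (32.78, 68), ∇E = (943.36, 1898.24) → (32.78, 68) − 0.2·(943.36, 1898.24) = (-155.892, -311.648)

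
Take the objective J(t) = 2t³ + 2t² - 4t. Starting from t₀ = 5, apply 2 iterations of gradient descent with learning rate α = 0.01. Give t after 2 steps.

2.577064

J′(t) = 6t² + 4t - 4
Step 1: J′(5) = 166; t₁ = 5 − 0.01·166 = 3.34
Step 2: J′(3.34) = 76.2936; t₂ = 3.34 − 0.01·76.2936 = 2.577064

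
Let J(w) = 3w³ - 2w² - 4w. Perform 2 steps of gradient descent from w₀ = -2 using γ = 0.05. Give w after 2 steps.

-11.8

J′(w) = 9w² - 4w - 4
w₁ = -2 − 0.05·40 = -4
w₂ = -4 − 0.05·156 = -11.8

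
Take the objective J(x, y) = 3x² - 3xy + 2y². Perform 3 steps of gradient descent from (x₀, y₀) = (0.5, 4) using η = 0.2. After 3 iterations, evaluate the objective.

1.712

∇J = (6x - 3y, -3x + 4y)
Step 1: at (0.5, 4), ∇J = (-9, 14.5) → (0.5, 4) − 0.2·(-9, 14.5) = (2.3, 1.1)
Step 2: at (2.3, 1.1), ∇J = (10.5, -2.5) → (2.3, 1.1) − 0.2·(10.5, -2.5) = (0.2, 1.6)
Step 3: at (0.2, 1.6), ∇J = (-3.6, 5.8) → (0.2, 1.6) − 0.2·(-3.6, 5.8) = (0.92, 0.44)
J(0.92, 0.44) = 1.712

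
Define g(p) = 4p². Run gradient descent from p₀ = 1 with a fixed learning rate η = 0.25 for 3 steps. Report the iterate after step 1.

g′(p) = 8p
p₁ = 1 − 0.25·8 = -1

-1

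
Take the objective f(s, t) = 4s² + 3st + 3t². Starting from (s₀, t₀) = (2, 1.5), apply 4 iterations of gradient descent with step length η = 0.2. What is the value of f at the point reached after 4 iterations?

40.98788352

∇f = (8s + 3t, 3s + 6t)
Step 1: at (2, 1.5), ∇f = (20.5, 15) → (2, 1.5) − 0.2·(20.5, 15) = (-2.1, -1.5)
Step 2: at (-2.1, -1.5), ∇f = (-21.3, -15.3) → (-2.1, -1.5) − 0.2·(-21.3, -15.3) = (2.16, 1.56)
Step 3: at (2.16, 1.56), ∇f = (21.96, 15.84) → (2.16, 1.56) − 0.2·(21.96, 15.84) = (-2.232, -1.608)
Step 4: at (-2.232, -1.608), ∇f = (-22.68, -16.344) → (-2.232, -1.608) − 0.2·(-22.68, -16.344) = (2.304, 1.6608)
f(2.304, 1.6608) = 40.98788352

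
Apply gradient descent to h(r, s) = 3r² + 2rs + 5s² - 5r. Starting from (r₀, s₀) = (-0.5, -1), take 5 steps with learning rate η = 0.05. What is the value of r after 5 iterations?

∇h = (6r + 2s - 5, 2r + 10s)
(r₁, s₁) = (-0.5, -1) − 0.05·(-10, -11) = (0, -0.45)
(r₂, s₂) = (0, -0.45) − 0.05·(-5.9, -4.5) = (0.295, -0.225)
(r₃, s₃) = (0.295, -0.225) − 0.05·(-3.68, -1.66) = (0.479, -0.142)
(r₄, s₄) = (0.479, -0.142) − 0.05·(-2.41, -0.462) = (0.5995, -0.1189)
(r₅, s₅) = (0.5995, -0.1189) − 0.05·(-1.6408, 0.01) = (0.68154, -0.1194)
r = 0.68154

0.68154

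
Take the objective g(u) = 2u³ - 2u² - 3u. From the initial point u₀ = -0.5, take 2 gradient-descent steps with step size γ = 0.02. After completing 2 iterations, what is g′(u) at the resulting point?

g′(u) = 6u² - 4u - 3
u₁ = -0.5 − 0.02·0.5 = -0.51
u₂ = -0.51 − 0.02·0.6006 = -0.522012
g′(u) at (-0.522012) = 0.723027168864

0.723027168864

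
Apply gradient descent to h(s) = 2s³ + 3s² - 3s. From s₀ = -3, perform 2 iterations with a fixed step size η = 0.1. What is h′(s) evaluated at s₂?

h′(s) = 6s² + 6s - 3
Step 1: h′(-3) = 33; s₁ = -3 − 0.1·33 = -6.3
Step 2: h′(-6.3) = 197.34; s₂ = -6.3 − 0.1·197.34 = -26.034
h′(s) at (-26.034) = 3907.410936

3907.410936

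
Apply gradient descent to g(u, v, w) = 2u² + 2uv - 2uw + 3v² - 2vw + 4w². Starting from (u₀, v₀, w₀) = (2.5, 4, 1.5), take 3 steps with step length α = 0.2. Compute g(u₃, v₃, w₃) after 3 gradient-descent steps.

32.211712

∇g = (4u + 2v - 2w, 2u + 6v - 2w, -2u - 2v + 8w)
Step 1: at (2.5, 4, 1.5), ∇g = (15, 26, -1) → (2.5, 4, 1.5) − 0.2·(15, 26, -1) = (-0.5, -1.2, 1.7)
Step 2: at (-0.5, -1.2, 1.7), ∇g = (-7.8, -11.6, 17) → (-0.5, -1.2, 1.7) − 0.2·(-7.8, -11.6, 17) = (1.06, 1.12, -1.7)
Step 3: at (1.06, 1.12, -1.7), ∇g = (9.88, 12.24, -17.96) → (1.06, 1.12, -1.7) − 0.2·(9.88, 12.24, -17.96) = (-0.916, -1.328, 1.892)
g(-0.916, -1.328, 1.892) = 32.211712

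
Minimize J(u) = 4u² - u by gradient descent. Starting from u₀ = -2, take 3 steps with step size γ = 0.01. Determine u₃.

J′(u) = 8u - 1
Step 1: J′(-2) = -17; u₁ = -2 − 0.01·(-17) = -1.83
Step 2: J′(-1.83) = -15.64; u₂ = -1.83 − 0.01·(-15.64) = -1.6736
Step 3: J′(-1.6736) = -14.3888; u₃ = -1.6736 − 0.01·(-14.3888) = -1.529712

-1.529712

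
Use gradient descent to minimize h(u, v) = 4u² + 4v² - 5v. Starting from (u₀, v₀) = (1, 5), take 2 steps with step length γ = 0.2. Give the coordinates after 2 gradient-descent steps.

(0.36, 2.2)

∇h = (8u, 8v - 5)
Step 1: at (1, 5), ∇h = (8, 35) → (1, 5) − 0.2·(8, 35) = (-0.6, -2)
Step 2: at (-0.6, -2), ∇h = (-4.8, -21) → (-0.6, -2) − 0.2·(-4.8, -21) = (0.36, 2.2)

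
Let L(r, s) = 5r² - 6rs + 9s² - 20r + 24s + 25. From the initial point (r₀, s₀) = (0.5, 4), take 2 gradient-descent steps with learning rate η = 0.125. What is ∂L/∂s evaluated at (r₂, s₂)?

241.5

∇L = (10r - 6s - 20, -6r + 18s + 24)
(r₁, s₁) = (0.5, 4) − 0.125·(-39, 93) = (5.375, -7.625)
(r₂, s₂) = (5.375, -7.625) − 0.125·(79.5, -145.5) = (-4.5625, 10.5625)
∂L/∂s at (-4.5625, 10.5625) = 241.5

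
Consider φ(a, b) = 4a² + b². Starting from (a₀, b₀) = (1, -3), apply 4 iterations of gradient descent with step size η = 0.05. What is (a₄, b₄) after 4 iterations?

∇φ = (8a, 2b)
(a₁, b₁) = (1, -3) − 0.05·(8, -6) = (0.6, -2.7)
(a₂, b₂) = (0.6, -2.7) − 0.05·(4.8, -5.4) = (0.36, -2.43)
(a₃, b₃) = (0.36, -2.43) − 0.05·(2.88, -4.86) = (0.216, -2.187)
(a₄, b₄) = (0.216, -2.187) − 0.05·(1.728, -4.374) = (0.1296, -1.9683)

(0.1296, -1.9683)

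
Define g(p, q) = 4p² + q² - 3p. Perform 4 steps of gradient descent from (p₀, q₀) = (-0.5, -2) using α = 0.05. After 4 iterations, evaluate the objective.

∇g = (8p - 3, 2q)
(p₁, q₁) = (-0.5, -2) − 0.05·(-7, -4) = (-0.15, -1.8)
(p₂, q₂) = (-0.15, -1.8) − 0.05·(-4.2, -3.6) = (0.06, -1.62)
(p₃, q₃) = (0.06, -1.62) − 0.05·(-2.52, -3.24) = (0.186, -1.458)
(p₄, q₄) = (0.186, -1.458) − 0.05·(-1.512, -2.916) = (0.2616, -1.3122)
g(0.2616, -1.3122) = 1.21080708

1.21080708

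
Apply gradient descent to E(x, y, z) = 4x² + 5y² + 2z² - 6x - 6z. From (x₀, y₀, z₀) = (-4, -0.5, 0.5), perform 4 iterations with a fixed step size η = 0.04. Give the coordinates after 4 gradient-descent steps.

∇E = (8x - 6, 10y, 4z - 6)
(x₁, y₁, z₁) = (-4, -0.5, 0.5) − 0.04·(-38, -5, -4) = (-2.48, -0.3, 0.66)
(x₂, y₂, z₂) = (-2.48, -0.3, 0.66) − 0.04·(-25.84, -3, -3.36) = (-1.4464, -0.18, 0.7944)
(x₃, y₃, z₃) = (-1.4464, -0.18, 0.7944) − 0.04·(-17.5712, -1.8, -2.8224) = (-0.743552, -0.108, 0.907296)
(x₄, y₄, z₄) = (-0.743552, -0.108, 0.907296) − 0.04·(-11.948416, -1.08, -2.370816) = (-0.26561536, -0.0648, 1.00212864)

(-0.26561536, -0.0648, 1.00212864)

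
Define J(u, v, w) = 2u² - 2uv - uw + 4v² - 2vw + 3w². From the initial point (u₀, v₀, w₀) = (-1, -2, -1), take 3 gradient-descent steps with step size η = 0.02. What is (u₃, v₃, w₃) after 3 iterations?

∇J = (4u - 2v - w, -2u + 8v - 2w, -u - 2v + 6w)
(u₁, v₁, w₁) = (-1, -2, -1) − 0.02·(1, -12, -1) = (-1.02, -1.76, -0.98)
(u₂, v₂, w₂) = (-1.02, -1.76, -0.98) − 0.02·(0.42, -10.08, -1.34) = (-1.0284, -1.5584, -0.9532)
(u₃, v₃, w₃) = (-1.0284, -1.5584, -0.9532) − 0.02·(-0.0436, -8.504, -1.574) = (-1.027528, -1.38832, -0.92172)

(-1.027528, -1.38832, -0.92172)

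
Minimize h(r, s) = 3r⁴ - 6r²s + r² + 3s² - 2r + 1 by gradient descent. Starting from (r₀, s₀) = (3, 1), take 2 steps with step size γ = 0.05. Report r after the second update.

∇h = (12r³ - 12rs + 2r - 2, -6r² + 6s)
Step 1: at (3, 1), ∇h = (292, -48) → (3, 1) − 0.05·(292, -48) = (-11.6, 3.4)
Step 2: at (-11.6, 3.4), ∇h = (-18282.672, -786.96) → (-11.6, 3.4) − 0.05·(-18282.672, -786.96) = (902.5336, 42.748)
r = 902.5336

902.5336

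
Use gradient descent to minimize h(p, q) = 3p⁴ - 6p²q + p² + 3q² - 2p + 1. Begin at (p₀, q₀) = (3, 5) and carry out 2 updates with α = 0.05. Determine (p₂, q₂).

(30.8824, 10.148)

∇h = (12p³ - 12pq + 2p - 2, -6p² + 6q)
(p₁, q₁) = (3, 5) − 0.05·(148, -24) = (-4.4, 6.2)
(p₂, q₂) = (-4.4, 6.2) − 0.05·(-705.648, -78.96) = (30.8824, 10.148)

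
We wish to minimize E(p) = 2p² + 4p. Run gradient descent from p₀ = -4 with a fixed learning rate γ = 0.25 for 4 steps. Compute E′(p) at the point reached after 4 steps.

E′(p) = 4p + 4
Step 1: E′(-4) = -12; p₁ = -4 − 0.25·(-12) = -1
Step 2: E′(-1) = 0; p₂ = -1 − 0.25·0 = -1
Step 3: E′(-1) = 0; p₃ = -1 − 0.25·0 = -1
Step 4: E′(-1) = 0; p₄ = -1 − 0.25·0 = -1
E′(p) at (-1) = 0

0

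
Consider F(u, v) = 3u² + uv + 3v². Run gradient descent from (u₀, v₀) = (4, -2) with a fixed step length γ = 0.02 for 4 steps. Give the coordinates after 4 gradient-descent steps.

∇F = (6u + v, u + 6v)
(u₁, v₁) = (4, -2) − 0.02·(22, -8) = (3.56, -1.84)
(u₂, v₂) = (3.56, -1.84) − 0.02·(19.52, -7.48) = (3.1696, -1.6904)
(u₃, v₃) = (3.1696, -1.6904) − 0.02·(17.3272, -6.9728) = (2.823056, -1.550944)
(u₄, v₄) = (2.823056, -1.550944) − 0.02·(15.387392, -6.482608) = (2.51530816, -1.42129184)

(2.51530816, -1.42129184)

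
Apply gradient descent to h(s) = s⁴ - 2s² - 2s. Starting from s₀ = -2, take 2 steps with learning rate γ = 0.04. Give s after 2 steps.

-0.89204224

h′(s) = 4s³ - 4s - 2
s₁ = -2 − 0.04·(-26) = -0.96
s₂ = -0.96 − 0.04·(-1.698944) = -0.89204224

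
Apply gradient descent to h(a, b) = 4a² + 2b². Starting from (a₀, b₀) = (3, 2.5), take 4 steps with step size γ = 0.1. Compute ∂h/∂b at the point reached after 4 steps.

1.296

∇h = (8a, 4b)
(a₁, b₁) = (3, 2.5) − 0.1·(24, 10) = (0.6, 1.5)
(a₂, b₂) = (0.6, 1.5) − 0.1·(4.8, 6) = (0.12, 0.9)
(a₃, b₃) = (0.12, 0.9) − 0.1·(0.96, 3.6) = (0.024, 0.54)
(a₄, b₄) = (0.024, 0.54) − 0.1·(0.192, 2.16) = (0.0048, 0.324)
∂h/∂b at (0.0048, 0.324) = 1.296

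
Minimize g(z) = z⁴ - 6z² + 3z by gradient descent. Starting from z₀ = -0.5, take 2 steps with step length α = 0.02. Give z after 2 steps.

g′(z) = 4z³ - 12z + 3
Step 1: g′(-0.5) = 8.5; z₁ = -0.5 − 0.02·8.5 = -0.67
Step 2: g′(-0.67) = 9.836948; z₂ = -0.67 − 0.02·9.836948 = -0.86673896

-0.86673896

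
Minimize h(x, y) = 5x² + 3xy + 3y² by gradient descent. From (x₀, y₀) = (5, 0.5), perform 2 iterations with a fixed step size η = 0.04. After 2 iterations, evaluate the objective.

∇h = (10x + 3y, 3x + 6y)
(x₁, y₁) = (5, 0.5) − 0.04·(51.5, 18) = (2.94, -0.22)
(x₂, y₂) = (2.94, -0.22) − 0.04·(28.74, 7.5) = (1.7904, -0.52)
h(1.7904, -0.52) = 14.0458368

14.0458368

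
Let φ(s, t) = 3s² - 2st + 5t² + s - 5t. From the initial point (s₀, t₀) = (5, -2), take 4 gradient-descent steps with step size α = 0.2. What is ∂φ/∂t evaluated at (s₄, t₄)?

-78.008

∇φ = (6s - 2t + 1, -2s + 10t - 5)
(s₁, t₁) = (5, -2) − 0.2·(35, -35) = (-2, 5)
(s₂, t₂) = (-2, 5) − 0.2·(-21, 49) = (2.2, -4.8)
(s₃, t₃) = (2.2, -4.8) − 0.2·(23.8, -57.4) = (-2.56, 6.68)
(s₄, t₄) = (-2.56, 6.68) − 0.2·(-27.72, 66.92) = (2.984, -6.704)
∂φ/∂t at (2.984, -6.704) = -78.008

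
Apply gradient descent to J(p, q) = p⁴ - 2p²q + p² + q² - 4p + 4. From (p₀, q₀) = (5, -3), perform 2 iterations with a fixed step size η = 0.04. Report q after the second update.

24.194368

∇J = (4p³ - 4pq + 2p - 4, -2p² + 2q)
(p₁, q₁) = (5, -3) − 0.04·(566, -56) = (-17.64, -0.76)
(p₂, q₂) = (-17.64, -0.76) − 0.04·(-22049.032576, -623.8592) = (864.32130304, 24.194368)
q = 24.194368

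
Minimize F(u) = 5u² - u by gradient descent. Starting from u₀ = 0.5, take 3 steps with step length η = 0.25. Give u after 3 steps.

-1.25

F′(u) = 10u - 1
u₁ = 0.5 − 0.25·4 = -0.5
u₂ = -0.5 − 0.25·(-6) = 1
u₃ = 1 − 0.25·9 = -1.25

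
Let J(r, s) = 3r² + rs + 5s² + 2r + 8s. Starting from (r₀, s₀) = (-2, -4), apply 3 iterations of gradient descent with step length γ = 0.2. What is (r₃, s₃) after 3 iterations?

∇J = (6r + s + 2, r + 10s + 8)
(r₁, s₁) = (-2, -4) − 0.2·(-14, -34) = (0.8, 2.8)
(r₂, s₂) = (0.8, 2.8) − 0.2·(9.6, 36.8) = (-1.12, -4.56)
(r₃, s₃) = (-1.12, -4.56) − 0.2·(-9.28, -38.72) = (0.736, 3.184)

(0.736, 3.184)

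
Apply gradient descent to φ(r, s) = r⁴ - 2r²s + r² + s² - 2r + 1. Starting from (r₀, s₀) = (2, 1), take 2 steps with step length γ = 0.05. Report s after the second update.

1.219

∇φ = (4r³ - 4rs + 2r - 2, -2r² + 2s)
Step 1: at (2, 1), ∇φ = (26, -6) → (2, 1) − 0.05·(26, -6) = (0.7, 1.3)
Step 2: at (0.7, 1.3), ∇φ = (-2.868, 1.62) → (0.7, 1.3) − 0.05·(-2.868, 1.62) = (0.8434, 1.219)
s = 1.219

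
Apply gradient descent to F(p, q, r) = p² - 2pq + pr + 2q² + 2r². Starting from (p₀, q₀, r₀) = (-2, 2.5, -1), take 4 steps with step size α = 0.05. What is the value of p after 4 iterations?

∇F = (2p - 2q + r, -2p + 4q, p + 4r)
(p₁, q₁, r₁) = (-2, 2.5, -1) − 0.05·(-10, 14, -6) = (-1.5, 1.8, -0.7)
(p₂, q₂, r₂) = (-1.5, 1.8, -0.7) − 0.05·(-7.3, 10.2, -4.3) = (-1.135, 1.29, -0.485)
(p₃, q₃, r₃) = (-1.135, 1.29, -0.485) − 0.05·(-5.335, 7.43, -3.075) = (-0.86825, 0.9185, -0.33125)
(p₄, q₄, r₄) = (-0.86825, 0.9185, -0.33125) − 0.05·(-3.90475, 5.4105, -2.19325) = (-0.6730125, 0.647975, -0.2215875)
p = -0.6730125

-0.6730125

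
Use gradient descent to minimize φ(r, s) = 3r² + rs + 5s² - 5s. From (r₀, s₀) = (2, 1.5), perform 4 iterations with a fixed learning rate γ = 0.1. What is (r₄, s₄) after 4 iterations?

(-0.0283, 0.49515)

∇φ = (6r + s, r + 10s - 5)
Step 1: at (2, 1.5), ∇φ = (13.5, 12) → (2, 1.5) − 0.1·(13.5, 12) = (0.65, 0.3)
Step 2: at (0.65, 0.3), ∇φ = (4.2, -1.35) → (0.65, 0.3) − 0.1·(4.2, -1.35) = (0.23, 0.435)
Step 3: at (0.23, 0.435), ∇φ = (1.815, -0.42) → (0.23, 0.435) − 0.1·(1.815, -0.42) = (0.0485, 0.477)
Step 4: at (0.0485, 0.477), ∇φ = (0.768, -0.1815) → (0.0485, 0.477) − 0.1·(0.768, -0.1815) = (-0.0283, 0.49515)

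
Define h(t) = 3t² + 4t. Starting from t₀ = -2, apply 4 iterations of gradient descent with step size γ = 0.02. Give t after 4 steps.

-1.46626048

h′(t) = 6t + 4
t₁ = -2 − 0.02·(-8) = -1.84
t₂ = -1.84 − 0.02·(-7.04) = -1.6992
t₃ = -1.6992 − 0.02·(-6.1952) = -1.575296
t₄ = -1.575296 − 0.02·(-5.451776) = -1.46626048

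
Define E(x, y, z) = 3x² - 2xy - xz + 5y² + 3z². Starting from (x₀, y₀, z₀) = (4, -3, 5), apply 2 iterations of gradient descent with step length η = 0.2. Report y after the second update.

-5

∇E = (6x - 2y - z, -2x + 10y, -x + 6z)
Step 1: at (4, -3, 5), ∇E = (25, -38, 26) → (4, -3, 5) − 0.2·(25, -38, 26) = (-1, 4.6, -0.2)
Step 2: at (-1, 4.6, -0.2), ∇E = (-15, 48, -0.2) → (-1, 4.6, -0.2) − 0.2·(-15, 48, -0.2) = (2, -5, -0.16)
y = -5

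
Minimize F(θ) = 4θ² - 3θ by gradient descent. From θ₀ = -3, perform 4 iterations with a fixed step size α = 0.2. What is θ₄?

-0.0624

F′(θ) = 8θ - 3
θ₁ = -3 − 0.2·(-27) = 2.4
θ₂ = 2.4 − 0.2·16.2 = -0.84
θ₃ = -0.84 − 0.2·(-9.72) = 1.104
θ₄ = 1.104 − 0.2·5.832 = -0.0624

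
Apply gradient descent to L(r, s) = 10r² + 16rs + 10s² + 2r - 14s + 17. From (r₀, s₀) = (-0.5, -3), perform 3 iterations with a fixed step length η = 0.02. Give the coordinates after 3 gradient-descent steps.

∇L = (20r + 16s + 2, 16r + 20s - 14)
(r₁, s₁) = (-0.5, -3) − 0.02·(-56, -82) = (0.62, -1.36)
(r₂, s₂) = (0.62, -1.36) − 0.02·(-7.36, -31.28) = (0.7672, -0.7344)
(r₃, s₃) = (0.7672, -0.7344) − 0.02·(5.5936, -16.4128) = (0.655328, -0.406144)

(0.655328, -0.406144)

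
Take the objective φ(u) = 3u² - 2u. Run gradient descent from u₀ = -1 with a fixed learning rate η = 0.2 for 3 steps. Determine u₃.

φ′(u) = 6u - 2
u₁ = -1 − 0.2·(-8) = 0.6
u₂ = 0.6 − 0.2·1.6 = 0.28
u₃ = 0.28 − 0.2·(-0.32) = 0.344

0.344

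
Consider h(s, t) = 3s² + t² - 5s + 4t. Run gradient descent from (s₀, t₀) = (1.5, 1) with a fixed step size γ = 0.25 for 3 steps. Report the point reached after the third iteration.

∇h = (6s - 5, 2t + 4)
Step 1: at (1.5, 1), ∇h = (4, 6) → (1.5, 1) − 0.25·(4, 6) = (0.5, -0.5)
Step 2: at (0.5, -0.5), ∇h = (-2, 3) → (0.5, -0.5) − 0.25·(-2, 3) = (1, -1.25)
Step 3: at (1, -1.25), ∇h = (1, 1.5) → (1, -1.25) − 0.25·(1, 1.5) = (0.75, -1.625)

(0.75, -1.625)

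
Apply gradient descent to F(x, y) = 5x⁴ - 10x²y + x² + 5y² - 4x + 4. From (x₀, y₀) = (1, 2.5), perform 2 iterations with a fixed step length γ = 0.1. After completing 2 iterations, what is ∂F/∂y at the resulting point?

∇F = (20x³ - 20xy + 2x - 4, -10x² + 10y)
(x₁, y₁) = (1, 2.5) − 0.1·(-32, 15) = (4.2, 1)
(x₂, y₂) = (4.2, 1) − 0.1·(1402.16, -166.4) = (-136.016, 17.64)
∂F/∂y at (-136.016, 17.64) = -184827.12256

-184827.12256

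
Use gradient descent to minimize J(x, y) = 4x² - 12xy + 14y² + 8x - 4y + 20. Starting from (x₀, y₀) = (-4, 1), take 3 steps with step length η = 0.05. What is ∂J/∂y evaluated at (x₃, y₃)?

-23.616

∇J = (8x - 12y + 8, -12x + 28y - 4)
(x₁, y₁) = (-4, 1) − 0.05·(-36, 72) = (-2.2, -2.6)
(x₂, y₂) = (-2.2, -2.6) − 0.05·(21.6, -50.4) = (-3.28, -0.08)
(x₃, y₃) = (-3.28, -0.08) − 0.05·(-17.28, 33.12) = (-2.416, -1.736)
∂J/∂y at (-2.416, -1.736) = -23.616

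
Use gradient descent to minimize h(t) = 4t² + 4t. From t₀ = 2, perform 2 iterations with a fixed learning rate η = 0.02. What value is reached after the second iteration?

h′(t) = 8t + 4
Step 1: h′(2) = 20; t₁ = 2 − 0.02·20 = 1.6
Step 2: h′(1.6) = 16.8; t₂ = 1.6 − 0.02·16.8 = 1.264

1.264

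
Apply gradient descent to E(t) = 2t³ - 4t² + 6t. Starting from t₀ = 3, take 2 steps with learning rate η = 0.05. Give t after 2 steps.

E′(t) = 6t² - 8t + 6
t₁ = 3 − 0.05·36 = 1.2
t₂ = 1.2 − 0.05·5.04 = 0.948

0.948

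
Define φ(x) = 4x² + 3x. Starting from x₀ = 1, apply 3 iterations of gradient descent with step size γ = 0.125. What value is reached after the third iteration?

φ′(x) = 8x + 3
Step 1: φ′(1) = 11; x₁ = 1 − 0.125·11 = -0.375
Step 2: φ′(-0.375) = 0; x₂ = -0.375 − 0.125·0 = -0.375
Step 3: φ′(-0.375) = 0; x₃ = -0.375 − 0.125·0 = -0.375

-0.375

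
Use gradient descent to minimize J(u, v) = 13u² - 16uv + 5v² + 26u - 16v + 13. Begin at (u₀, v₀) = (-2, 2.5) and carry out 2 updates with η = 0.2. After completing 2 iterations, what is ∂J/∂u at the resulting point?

-2522.32

∇J = (26u - 16v + 26, -16u + 10v - 16)
(u₁, v₁) = (-2, 2.5) − 0.2·(-66, 41) = (11.2, -5.7)
(u₂, v₂) = (11.2, -5.7) − 0.2·(408.4, -252.2) = (-70.48, 44.74)
∂J/∂u at (-70.48, 44.74) = -2522.32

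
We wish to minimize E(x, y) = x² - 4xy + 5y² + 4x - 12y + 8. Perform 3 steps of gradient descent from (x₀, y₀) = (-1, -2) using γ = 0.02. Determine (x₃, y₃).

∇E = (2x - 4y + 4, -4x + 10y - 12)
Step 1: at (-1, -2), ∇E = (10, -28) → (-1, -2) − 0.02·(10, -28) = (-1.2, -1.44)
Step 2: at (-1.2, -1.44), ∇E = (7.36, -21.6) → (-1.2, -1.44) − 0.02·(7.36, -21.6) = (-1.3472, -1.008)
Step 3: at (-1.3472, -1.008), ∇E = (5.3376, -16.6912) → (-1.3472, -1.008) − 0.02·(5.3376, -16.6912) = (-1.453952, -0.674176)

(-1.453952, -0.674176)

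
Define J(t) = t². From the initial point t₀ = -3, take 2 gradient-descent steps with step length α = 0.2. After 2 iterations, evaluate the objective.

1.1664

J′(t) = 2t
t₁ = -3 − 0.2·(-6) = -1.8
t₂ = -1.8 − 0.2·(-3.6) = -1.08
J(-1.08) = 1.1664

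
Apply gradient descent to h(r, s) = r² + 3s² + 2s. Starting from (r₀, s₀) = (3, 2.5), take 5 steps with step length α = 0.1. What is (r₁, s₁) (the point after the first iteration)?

∇h = (2r, 6s + 2)
(r₁, s₁) = (3, 2.5) − 0.1·(6, 17) = (2.4, 0.8)

(2.4, 0.8)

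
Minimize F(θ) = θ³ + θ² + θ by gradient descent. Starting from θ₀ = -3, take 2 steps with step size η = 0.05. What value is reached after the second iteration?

-6.2615

F′(θ) = 3θ² + 2θ + 1
Step 1: F′(-3) = 22; θ₁ = -3 − 0.05·22 = -4.1
Step 2: F′(-4.1) = 43.23; θ₂ = -4.1 − 0.05·43.23 = -6.2615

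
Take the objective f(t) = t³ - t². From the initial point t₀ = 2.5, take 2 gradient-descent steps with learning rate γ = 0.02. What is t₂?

2.0169625

f′(t) = 3t² - 2t
Step 1: f′(2.5) = 13.75; t₁ = 2.5 − 0.02·13.75 = 2.225
Step 2: f′(2.225) = 10.401875; t₂ = 2.225 − 0.02·10.401875 = 2.0169625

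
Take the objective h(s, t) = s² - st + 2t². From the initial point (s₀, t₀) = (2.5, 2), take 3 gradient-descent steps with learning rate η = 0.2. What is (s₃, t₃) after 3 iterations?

∇h = (2s - t, -s + 4t)
(s₁, t₁) = (2.5, 2) − 0.2·(3, 5.5) = (1.9, 0.9)
(s₂, t₂) = (1.9, 0.9) − 0.2·(2.9, 1.7) = (1.32, 0.56)
(s₃, t₃) = (1.32, 0.56) − 0.2·(2.08, 0.92) = (0.904, 0.376)

(0.904, 0.376)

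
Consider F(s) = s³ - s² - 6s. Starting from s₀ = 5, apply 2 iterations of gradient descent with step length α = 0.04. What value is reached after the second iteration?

F′(s) = 3s² - 2s - 6
s₁ = 5 − 0.04·59 = 2.64
s₂ = 2.64 − 0.04·9.6288 = 2.254848

2.254848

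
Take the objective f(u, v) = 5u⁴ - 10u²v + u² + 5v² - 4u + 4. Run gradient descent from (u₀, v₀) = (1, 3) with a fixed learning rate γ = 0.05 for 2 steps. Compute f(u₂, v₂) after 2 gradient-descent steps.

876624.702659162005

∇f = (20u³ - 20uv + 2u - 4, -10u² + 10v)
Step 1: at (1, 3), ∇f = (-42, 20) → (1, 3) − 0.05·(-42, 20) = (3.1, 2)
Step 2: at (3.1, 2), ∇f = (474.02, -76.1) → (3.1, 2) − 0.05·(474.02, -76.1) = (-20.601, 5.805)
f(-20.601, 5.805) = 876624.702659162005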